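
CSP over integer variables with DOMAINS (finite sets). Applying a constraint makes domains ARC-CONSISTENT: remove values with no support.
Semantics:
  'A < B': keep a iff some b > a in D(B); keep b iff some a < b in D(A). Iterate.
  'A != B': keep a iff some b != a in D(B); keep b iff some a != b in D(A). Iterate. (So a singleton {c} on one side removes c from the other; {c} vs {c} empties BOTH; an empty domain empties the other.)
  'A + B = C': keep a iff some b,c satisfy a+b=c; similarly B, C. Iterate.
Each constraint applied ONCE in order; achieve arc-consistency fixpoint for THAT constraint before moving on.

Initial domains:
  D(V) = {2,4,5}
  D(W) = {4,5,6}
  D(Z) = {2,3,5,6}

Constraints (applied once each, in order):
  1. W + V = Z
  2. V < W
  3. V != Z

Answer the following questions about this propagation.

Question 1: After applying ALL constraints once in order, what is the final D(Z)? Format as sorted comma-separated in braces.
Answer: {6}

Derivation:
Constraint 1 (W + V = Z) on D(W)={4,5,6} D(V)={2,4,5} D(Z)={2,3,5,6}: W {4,5,6}->{4}; V {2,4,5}->{2}; Z {2,3,5,6}->{6}
Constraint 2 (V < W) on D(V)={2} D(W)={4}: no change
Constraint 3 (V != Z) on D(V)={2} D(Z)={6}: no change
So after all 3 constraints: D(Z) = {6}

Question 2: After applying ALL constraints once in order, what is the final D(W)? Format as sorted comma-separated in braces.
Constraint 1 (W + V = Z) on D(W)={4,5,6} D(V)={2,4,5} D(Z)={2,3,5,6}: W {4,5,6}->{4}; V {2,4,5}->{2}; Z {2,3,5,6}->{6}
Constraint 2 (V < W) on D(V)={2} D(W)={4}: no change
Constraint 3 (V != Z) on D(V)={2} D(Z)={6}: no change
So after all 3 constraints: D(W) = {4}

Answer: {4}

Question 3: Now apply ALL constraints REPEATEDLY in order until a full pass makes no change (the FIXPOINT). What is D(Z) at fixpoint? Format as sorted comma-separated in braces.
Answer: {6}

Derivation:
pass 0 (initial): D(Z)={2,3,5,6}
pass 1: V {2,4,5}->{2}; W {4,5,6}->{4}; Z {2,3,5,6}->{6}
pass 2: no change
Fixpoint after 2 passes: D(Z) = {6}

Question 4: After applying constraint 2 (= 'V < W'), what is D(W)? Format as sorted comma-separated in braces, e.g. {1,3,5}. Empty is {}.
Constraint 1 (W + V = Z) on D(W)={4,5,6} D(V)={2,4,5} D(Z)={2,3,5,6}: W {4,5,6}->{4}; V {2,4,5}->{2}; Z {2,3,5,6}->{6}
Constraint 2 (V < W) on D(V)={2} D(W)={4}: no change
So after constraint 2: D(W) = {4}

Answer: {4}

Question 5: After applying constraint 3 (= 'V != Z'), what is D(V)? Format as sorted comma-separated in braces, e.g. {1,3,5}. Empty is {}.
Answer: {2}

Derivation:
Constraint 1 (W + V = Z) on D(W)={4,5,6} D(V)={2,4,5} D(Z)={2,3,5,6}: W {4,5,6}->{4}; V {2,4,5}->{2}; Z {2,3,5,6}->{6}
Constraint 2 (V < W) on D(V)={2} D(W)={4}: no change
Constraint 3 (V != Z) on D(V)={2} D(Z)={6}: no change
So after constraint 3: D(V) = {2}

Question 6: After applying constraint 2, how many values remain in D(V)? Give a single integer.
Constraint 1 (W + V = Z) on D(W)={4,5,6} D(V)={2,4,5} D(Z)={2,3,5,6}: W {4,5,6}->{4}; V {2,4,5}->{2}; Z {2,3,5,6}->{6}
Constraint 2 (V < W) on D(V)={2} D(W)={4}: no change
So after constraint 2: D(V)={2}, size = 1

Answer: 1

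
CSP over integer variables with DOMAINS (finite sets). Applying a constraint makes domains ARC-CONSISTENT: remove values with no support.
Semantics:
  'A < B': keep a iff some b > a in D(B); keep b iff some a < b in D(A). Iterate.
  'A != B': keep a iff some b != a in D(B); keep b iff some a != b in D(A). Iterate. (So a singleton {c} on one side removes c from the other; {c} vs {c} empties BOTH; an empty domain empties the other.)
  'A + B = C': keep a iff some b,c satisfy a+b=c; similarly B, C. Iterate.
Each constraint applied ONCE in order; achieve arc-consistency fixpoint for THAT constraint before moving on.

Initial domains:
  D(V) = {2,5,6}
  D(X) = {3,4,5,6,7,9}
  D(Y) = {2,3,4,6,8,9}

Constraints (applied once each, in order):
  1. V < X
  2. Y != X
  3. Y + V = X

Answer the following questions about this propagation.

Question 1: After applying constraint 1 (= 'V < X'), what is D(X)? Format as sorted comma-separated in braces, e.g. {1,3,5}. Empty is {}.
Answer: {3,4,5,6,7,9}

Derivation:
Constraint 1 (V < X) on D(V)={2,5,6} D(X)={3,4,5,6,7,9}: no change
So after constraint 1: D(X) = {3,4,5,6,7,9}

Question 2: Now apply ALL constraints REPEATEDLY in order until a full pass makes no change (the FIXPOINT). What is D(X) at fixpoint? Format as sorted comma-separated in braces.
pass 0 (initial): D(X)={3,4,5,6,7,9}
pass 1: X {3,4,5,6,7,9}->{4,5,6,7,9}; Y {2,3,4,6,8,9}->{2,3,4}
pass 2: no change
Fixpoint after 2 passes: D(X) = {4,5,6,7,9}

Answer: {4,5,6,7,9}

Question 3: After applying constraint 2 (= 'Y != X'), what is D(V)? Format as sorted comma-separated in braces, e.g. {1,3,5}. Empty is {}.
Answer: {2,5,6}

Derivation:
Constraint 1 (V < X) on D(V)={2,5,6} D(X)={3,4,5,6,7,9}: no change
Constraint 2 (Y != X) on D(Y)={2,3,4,6,8,9} D(X)={3,4,5,6,7,9}: no change
So after constraint 2: D(V) = {2,5,6}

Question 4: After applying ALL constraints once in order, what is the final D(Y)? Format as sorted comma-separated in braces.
Constraint 1 (V < X) on D(V)={2,5,6} D(X)={3,4,5,6,7,9}: no change
Constraint 2 (Y != X) on D(Y)={2,3,4,6,8,9} D(X)={3,4,5,6,7,9}: no change
Constraint 3 (Y + V = X) on D(Y)={2,3,4,6,8,9} D(V)={2,5,6} D(X)={3,4,5,6,7,9}: Y {2,3,4,6,8,9}->{2,3,4}; X {3,4,5,6,7,9}->{4,5,6,7,9}
So after all 3 constraints: D(Y) = {2,3,4}

Answer: {2,3,4}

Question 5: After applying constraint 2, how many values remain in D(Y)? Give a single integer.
Constraint 1 (V < X) on D(V)={2,5,6} D(X)={3,4,5,6,7,9}: no change
Constraint 2 (Y != X) on D(Y)={2,3,4,6,8,9} D(X)={3,4,5,6,7,9}: no change
So after constraint 2: D(Y)={2,3,4,6,8,9}, size = 6

Answer: 6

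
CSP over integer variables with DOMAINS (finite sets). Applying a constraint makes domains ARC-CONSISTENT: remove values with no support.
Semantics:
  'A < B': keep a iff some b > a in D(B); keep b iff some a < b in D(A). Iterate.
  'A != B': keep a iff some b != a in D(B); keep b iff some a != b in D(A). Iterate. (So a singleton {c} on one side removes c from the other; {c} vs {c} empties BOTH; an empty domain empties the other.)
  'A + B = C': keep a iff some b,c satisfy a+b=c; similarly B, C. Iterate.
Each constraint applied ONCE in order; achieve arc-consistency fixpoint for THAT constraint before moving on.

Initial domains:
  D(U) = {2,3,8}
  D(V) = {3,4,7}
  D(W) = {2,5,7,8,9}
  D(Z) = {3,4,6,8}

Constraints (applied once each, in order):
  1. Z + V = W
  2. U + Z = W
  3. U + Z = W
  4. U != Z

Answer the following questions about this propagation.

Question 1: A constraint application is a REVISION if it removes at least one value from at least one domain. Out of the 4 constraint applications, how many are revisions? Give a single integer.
Answer: 2

Derivation:
Constraint 1 (Z + V = W) on D(Z)={3,4,6,8} D(V)={3,4,7} D(W)={2,5,7,8,9}: Z {3,4,6,8}->{3,4,6}; V {3,4,7}->{3,4}; W {2,5,7,8,9}->{7,8,9} => REVISION
Constraint 2 (U + Z = W) on D(U)={2,3,8} D(Z)={3,4,6} D(W)={7,8,9}: U {2,3,8}->{2,3}; Z {3,4,6}->{4,6} => REVISION
Constraint 3 (U + Z = W) on D(U)={2,3} D(Z)={4,6} D(W)={7,8,9}: no change => not a revision
Constraint 4 (U != Z) on D(U)={2,3} D(Z)={4,6}: no change => not a revision
Total revisions = 2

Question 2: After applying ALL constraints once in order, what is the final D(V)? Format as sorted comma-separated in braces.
Constraint 1 (Z + V = W) on D(Z)={3,4,6,8} D(V)={3,4,7} D(W)={2,5,7,8,9}: Z {3,4,6,8}->{3,4,6}; V {3,4,7}->{3,4}; W {2,5,7,8,9}->{7,8,9}
Constraint 2 (U + Z = W) on D(U)={2,3,8} D(Z)={3,4,6} D(W)={7,8,9}: U {2,3,8}->{2,3}; Z {3,4,6}->{4,6}
Constraint 3 (U + Z = W) on D(U)={2,3} D(Z)={4,6} D(W)={7,8,9}: no change
Constraint 4 (U != Z) on D(U)={2,3} D(Z)={4,6}: no change
So after all 4 constraints: D(V) = {3,4}

Answer: {3,4}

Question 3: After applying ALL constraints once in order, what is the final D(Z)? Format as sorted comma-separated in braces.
Answer: {4,6}

Derivation:
Constraint 1 (Z + V = W) on D(Z)={3,4,6,8} D(V)={3,4,7} D(W)={2,5,7,8,9}: Z {3,4,6,8}->{3,4,6}; V {3,4,7}->{3,4}; W {2,5,7,8,9}->{7,8,9}
Constraint 2 (U + Z = W) on D(U)={2,3,8} D(Z)={3,4,6} D(W)={7,8,9}: U {2,3,8}->{2,3}; Z {3,4,6}->{4,6}
Constraint 3 (U + Z = W) on D(U)={2,3} D(Z)={4,6} D(W)={7,8,9}: no change
Constraint 4 (U != Z) on D(U)={2,3} D(Z)={4,6}: no change
So after all 4 constraints: D(Z) = {4,6}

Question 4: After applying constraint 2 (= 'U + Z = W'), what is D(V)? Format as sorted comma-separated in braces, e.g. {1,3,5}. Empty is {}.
Constraint 1 (Z + V = W) on D(Z)={3,4,6,8} D(V)={3,4,7} D(W)={2,5,7,8,9}: Z {3,4,6,8}->{3,4,6}; V {3,4,7}->{3,4}; W {2,5,7,8,9}->{7,8,9}
Constraint 2 (U + Z = W) on D(U)={2,3,8} D(Z)={3,4,6} D(W)={7,8,9}: U {2,3,8}->{2,3}; Z {3,4,6}->{4,6}
So after constraint 2: D(V) = {3,4}

Answer: {3,4}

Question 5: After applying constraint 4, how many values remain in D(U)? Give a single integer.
Constraint 1 (Z + V = W) on D(Z)={3,4,6,8} D(V)={3,4,7} D(W)={2,5,7,8,9}: Z {3,4,6,8}->{3,4,6}; V {3,4,7}->{3,4}; W {2,5,7,8,9}->{7,8,9}
Constraint 2 (U + Z = W) on D(U)={2,3,8} D(Z)={3,4,6} D(W)={7,8,9}: U {2,3,8}->{2,3}; Z {3,4,6}->{4,6}
Constraint 3 (U + Z = W) on D(U)={2,3} D(Z)={4,6} D(W)={7,8,9}: no change
Constraint 4 (U != Z) on D(U)={2,3} D(Z)={4,6}: no change
So after constraint 4: D(U)={2,3}, size = 2

Answer: 2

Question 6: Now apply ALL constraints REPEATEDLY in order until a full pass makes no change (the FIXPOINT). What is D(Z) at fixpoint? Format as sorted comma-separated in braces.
Answer: {4,6}

Derivation:
pass 0 (initial): D(Z)={3,4,6,8}
pass 1: U {2,3,8}->{2,3}; V {3,4,7}->{3,4}; W {2,5,7,8,9}->{7,8,9}; Z {3,4,6,8}->{4,6}
pass 2: no change
Fixpoint after 2 passes: D(Z) = {4,6}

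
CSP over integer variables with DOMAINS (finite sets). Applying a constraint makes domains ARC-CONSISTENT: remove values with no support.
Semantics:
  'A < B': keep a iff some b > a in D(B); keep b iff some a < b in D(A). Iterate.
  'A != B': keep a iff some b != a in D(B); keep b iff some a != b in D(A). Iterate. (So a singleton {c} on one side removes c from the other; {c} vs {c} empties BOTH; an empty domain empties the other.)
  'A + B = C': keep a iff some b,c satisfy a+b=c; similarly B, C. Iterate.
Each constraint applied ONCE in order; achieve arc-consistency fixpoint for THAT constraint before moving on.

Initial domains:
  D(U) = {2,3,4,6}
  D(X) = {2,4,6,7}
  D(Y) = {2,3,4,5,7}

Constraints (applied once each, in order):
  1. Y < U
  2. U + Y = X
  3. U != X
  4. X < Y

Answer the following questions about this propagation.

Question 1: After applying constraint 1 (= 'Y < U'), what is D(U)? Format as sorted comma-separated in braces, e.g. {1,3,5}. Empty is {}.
Constraint 1 (Y < U) on D(Y)={2,3,4,5,7} D(U)={2,3,4,6}: Y {2,3,4,5,7}->{2,3,4,5}; U {2,3,4,6}->{3,4,6}
So after constraint 1: D(U) = {3,4,6}

Answer: {3,4,6}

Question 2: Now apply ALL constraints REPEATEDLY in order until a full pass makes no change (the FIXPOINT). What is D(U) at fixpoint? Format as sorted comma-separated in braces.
Answer: {}

Derivation:
pass 0 (initial): D(U)={2,3,4,6}
pass 1: U {2,3,4,6}->{3,4}; X {2,4,6,7}->{}; Y {2,3,4,5,7}->{}
pass 2: U {3,4}->{}
pass 3: no change
Fixpoint after 3 passes: D(U) = {}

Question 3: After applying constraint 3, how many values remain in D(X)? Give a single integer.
Answer: 2

Derivation:
Constraint 1 (Y < U) on D(Y)={2,3,4,5,7} D(U)={2,3,4,6}: Y {2,3,4,5,7}->{2,3,4,5}; U {2,3,4,6}->{3,4,6}
Constraint 2 (U + Y = X) on D(U)={3,4,6} D(Y)={2,3,4,5} D(X)={2,4,6,7}: U {3,4,6}->{3,4}; Y {2,3,4,5}->{2,3,4}; X {2,4,6,7}->{6,7}
Constraint 3 (U != X) on D(U)={3,4} D(X)={6,7}: no change
So after constraint 3: D(X)={6,7}, size = 2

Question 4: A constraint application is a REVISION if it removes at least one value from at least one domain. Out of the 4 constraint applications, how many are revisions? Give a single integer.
Answer: 3

Derivation:
Constraint 1 (Y < U) on D(Y)={2,3,4,5,7} D(U)={2,3,4,6}: Y {2,3,4,5,7}->{2,3,4,5}; U {2,3,4,6}->{3,4,6} => REVISION
Constraint 2 (U + Y = X) on D(U)={3,4,6} D(Y)={2,3,4,5} D(X)={2,4,6,7}: U {3,4,6}->{3,4}; Y {2,3,4,5}->{2,3,4}; X {2,4,6,7}->{6,7} => REVISION
Constraint 3 (U != X) on D(U)={3,4} D(X)={6,7}: no change => not a revision
Constraint 4 (X < Y) on D(X)={6,7} D(Y)={2,3,4}: X {6,7}->{}; Y {2,3,4}->{} => REVISION
Total revisions = 3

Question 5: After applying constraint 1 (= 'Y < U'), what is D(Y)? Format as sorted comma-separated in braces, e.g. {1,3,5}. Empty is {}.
Constraint 1 (Y < U) on D(Y)={2,3,4,5,7} D(U)={2,3,4,6}: Y {2,3,4,5,7}->{2,3,4,5}; U {2,3,4,6}->{3,4,6}
So after constraint 1: D(Y) = {2,3,4,5}

Answer: {2,3,4,5}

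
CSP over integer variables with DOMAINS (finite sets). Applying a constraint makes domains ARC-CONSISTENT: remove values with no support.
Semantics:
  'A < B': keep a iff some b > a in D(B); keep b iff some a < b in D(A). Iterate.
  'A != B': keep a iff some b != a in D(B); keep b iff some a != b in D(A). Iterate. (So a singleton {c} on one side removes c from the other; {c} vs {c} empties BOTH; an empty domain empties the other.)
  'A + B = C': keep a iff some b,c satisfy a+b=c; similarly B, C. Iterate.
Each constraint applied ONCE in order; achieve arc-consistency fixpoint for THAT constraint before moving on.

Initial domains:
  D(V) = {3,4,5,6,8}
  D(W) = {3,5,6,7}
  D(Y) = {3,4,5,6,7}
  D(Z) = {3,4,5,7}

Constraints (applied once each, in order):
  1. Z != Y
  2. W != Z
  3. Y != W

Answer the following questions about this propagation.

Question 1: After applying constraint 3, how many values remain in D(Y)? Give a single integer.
Constraint 1 (Z != Y) on D(Z)={3,4,5,7} D(Y)={3,4,5,6,7}: no change
Constraint 2 (W != Z) on D(W)={3,5,6,7} D(Z)={3,4,5,7}: no change
Constraint 3 (Y != W) on D(Y)={3,4,5,6,7} D(W)={3,5,6,7}: no change
So after constraint 3: D(Y)={3,4,5,6,7}, size = 5

Answer: 5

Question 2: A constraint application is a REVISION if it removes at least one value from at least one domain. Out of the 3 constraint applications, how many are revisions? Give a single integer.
Constraint 1 (Z != Y) on D(Z)={3,4,5,7} D(Y)={3,4,5,6,7}: no change => not a revision
Constraint 2 (W != Z) on D(W)={3,5,6,7} D(Z)={3,4,5,7}: no change => not a revision
Constraint 3 (Y != W) on D(Y)={3,4,5,6,7} D(W)={3,5,6,7}: no change => not a revision
Total revisions = 0

Answer: 0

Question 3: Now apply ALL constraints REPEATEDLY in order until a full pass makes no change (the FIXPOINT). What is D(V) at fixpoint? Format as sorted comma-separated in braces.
Answer: {3,4,5,6,8}

Derivation:
pass 0 (initial): D(V)={3,4,5,6,8}
pass 1: no change
Fixpoint after 1 passes: D(V) = {3,4,5,6,8}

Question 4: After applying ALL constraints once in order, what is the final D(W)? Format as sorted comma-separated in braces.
Constraint 1 (Z != Y) on D(Z)={3,4,5,7} D(Y)={3,4,5,6,7}: no change
Constraint 2 (W != Z) on D(W)={3,5,6,7} D(Z)={3,4,5,7}: no change
Constraint 3 (Y != W) on D(Y)={3,4,5,6,7} D(W)={3,5,6,7}: no change
So after all 3 constraints: D(W) = {3,5,6,7}

Answer: {3,5,6,7}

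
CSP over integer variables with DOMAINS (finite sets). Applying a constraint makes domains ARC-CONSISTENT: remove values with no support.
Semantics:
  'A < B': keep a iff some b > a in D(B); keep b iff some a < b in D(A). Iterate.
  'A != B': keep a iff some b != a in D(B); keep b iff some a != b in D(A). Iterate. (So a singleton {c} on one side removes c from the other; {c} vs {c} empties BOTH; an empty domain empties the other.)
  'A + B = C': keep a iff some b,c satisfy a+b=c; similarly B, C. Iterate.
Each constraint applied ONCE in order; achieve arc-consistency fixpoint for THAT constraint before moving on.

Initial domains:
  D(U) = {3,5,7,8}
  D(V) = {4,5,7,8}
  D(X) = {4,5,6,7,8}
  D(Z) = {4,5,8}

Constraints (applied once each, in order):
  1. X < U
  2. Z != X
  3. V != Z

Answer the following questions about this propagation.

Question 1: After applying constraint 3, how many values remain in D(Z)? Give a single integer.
Constraint 1 (X < U) on D(X)={4,5,6,7,8} D(U)={3,5,7,8}: X {4,5,6,7,8}->{4,5,6,7}; U {3,5,7,8}->{5,7,8}
Constraint 2 (Z != X) on D(Z)={4,5,8} D(X)={4,5,6,7}: no change
Constraint 3 (V != Z) on D(V)={4,5,7,8} D(Z)={4,5,8}: no change
So after constraint 3: D(Z)={4,5,8}, size = 3

Answer: 3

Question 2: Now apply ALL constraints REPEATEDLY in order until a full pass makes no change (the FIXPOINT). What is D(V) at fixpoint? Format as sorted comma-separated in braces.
pass 0 (initial): D(V)={4,5,7,8}
pass 1: U {3,5,7,8}->{5,7,8}; X {4,5,6,7,8}->{4,5,6,7}
pass 2: no change
Fixpoint after 2 passes: D(V) = {4,5,7,8}

Answer: {4,5,7,8}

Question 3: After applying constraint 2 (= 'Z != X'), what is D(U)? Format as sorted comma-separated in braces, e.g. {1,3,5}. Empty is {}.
Constraint 1 (X < U) on D(X)={4,5,6,7,8} D(U)={3,5,7,8}: X {4,5,6,7,8}->{4,5,6,7}; U {3,5,7,8}->{5,7,8}
Constraint 2 (Z != X) on D(Z)={4,5,8} D(X)={4,5,6,7}: no change
So after constraint 2: D(U) = {5,7,8}

Answer: {5,7,8}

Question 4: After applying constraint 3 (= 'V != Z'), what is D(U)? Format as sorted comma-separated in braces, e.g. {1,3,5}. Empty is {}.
Answer: {5,7,8}

Derivation:
Constraint 1 (X < U) on D(X)={4,5,6,7,8} D(U)={3,5,7,8}: X {4,5,6,7,8}->{4,5,6,7}; U {3,5,7,8}->{5,7,8}
Constraint 2 (Z != X) on D(Z)={4,5,8} D(X)={4,5,6,7}: no change
Constraint 3 (V != Z) on D(V)={4,5,7,8} D(Z)={4,5,8}: no change
So after constraint 3: D(U) = {5,7,8}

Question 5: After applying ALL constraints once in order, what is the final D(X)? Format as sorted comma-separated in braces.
Constraint 1 (X < U) on D(X)={4,5,6,7,8} D(U)={3,5,7,8}: X {4,5,6,7,8}->{4,5,6,7}; U {3,5,7,8}->{5,7,8}
Constraint 2 (Z != X) on D(Z)={4,5,8} D(X)={4,5,6,7}: no change
Constraint 3 (V != Z) on D(V)={4,5,7,8} D(Z)={4,5,8}: no change
So after all 3 constraints: D(X) = {4,5,6,7}

Answer: {4,5,6,7}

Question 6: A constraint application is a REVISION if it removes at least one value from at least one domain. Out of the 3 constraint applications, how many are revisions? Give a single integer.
Constraint 1 (X < U) on D(X)={4,5,6,7,8} D(U)={3,5,7,8}: X {4,5,6,7,8}->{4,5,6,7}; U {3,5,7,8}->{5,7,8} => REVISION
Constraint 2 (Z != X) on D(Z)={4,5,8} D(X)={4,5,6,7}: no change => not a revision
Constraint 3 (V != Z) on D(V)={4,5,7,8} D(Z)={4,5,8}: no change => not a revision
Total revisions = 1

Answer: 1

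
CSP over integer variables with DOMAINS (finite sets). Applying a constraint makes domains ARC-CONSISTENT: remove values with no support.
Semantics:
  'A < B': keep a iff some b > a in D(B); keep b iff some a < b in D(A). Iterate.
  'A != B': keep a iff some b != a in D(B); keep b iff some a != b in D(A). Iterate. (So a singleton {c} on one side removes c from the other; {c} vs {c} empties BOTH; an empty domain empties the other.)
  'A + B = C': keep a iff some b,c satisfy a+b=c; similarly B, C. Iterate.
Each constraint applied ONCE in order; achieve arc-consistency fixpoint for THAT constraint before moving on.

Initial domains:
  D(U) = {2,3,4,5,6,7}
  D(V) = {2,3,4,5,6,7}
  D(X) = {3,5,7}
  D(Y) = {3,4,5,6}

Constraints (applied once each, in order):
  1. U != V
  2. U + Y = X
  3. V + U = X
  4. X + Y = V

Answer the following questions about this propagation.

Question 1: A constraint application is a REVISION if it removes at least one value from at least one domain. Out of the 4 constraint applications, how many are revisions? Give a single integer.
Constraint 1 (U != V) on D(U)={2,3,4,5,6,7} D(V)={2,3,4,5,6,7}: no change => not a revision
Constraint 2 (U + Y = X) on D(U)={2,3,4,5,6,7} D(Y)={3,4,5,6} D(X)={3,5,7}: U {2,3,4,5,6,7}->{2,3,4}; Y {3,4,5,6}->{3,4,5}; X {3,5,7}->{5,7} => REVISION
Constraint 3 (V + U = X) on D(V)={2,3,4,5,6,7} D(U)={2,3,4} D(X)={5,7}: V {2,3,4,5,6,7}->{2,3,4,5} => REVISION
Constraint 4 (X + Y = V) on D(X)={5,7} D(Y)={3,4,5} D(V)={2,3,4,5}: X {5,7}->{}; Y {3,4,5}->{}; V {2,3,4,5}->{} => REVISION
Total revisions = 3

Answer: 3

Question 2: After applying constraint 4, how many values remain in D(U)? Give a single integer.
Answer: 3

Derivation:
Constraint 1 (U != V) on D(U)={2,3,4,5,6,7} D(V)={2,3,4,5,6,7}: no change
Constraint 2 (U + Y = X) on D(U)={2,3,4,5,6,7} D(Y)={3,4,5,6} D(X)={3,5,7}: U {2,3,4,5,6,7}->{2,3,4}; Y {3,4,5,6}->{3,4,5}; X {3,5,7}->{5,7}
Constraint 3 (V + U = X) on D(V)={2,3,4,5,6,7} D(U)={2,3,4} D(X)={5,7}: V {2,3,4,5,6,7}->{2,3,4,5}
Constraint 4 (X + Y = V) on D(X)={5,7} D(Y)={3,4,5} D(V)={2,3,4,5}: X {5,7}->{}; Y {3,4,5}->{}; V {2,3,4,5}->{}
So after constraint 4: D(U)={2,3,4}, size = 3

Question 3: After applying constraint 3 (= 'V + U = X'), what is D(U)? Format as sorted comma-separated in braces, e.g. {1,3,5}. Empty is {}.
Answer: {2,3,4}

Derivation:
Constraint 1 (U != V) on D(U)={2,3,4,5,6,7} D(V)={2,3,4,5,6,7}: no change
Constraint 2 (U + Y = X) on D(U)={2,3,4,5,6,7} D(Y)={3,4,5,6} D(X)={3,5,7}: U {2,3,4,5,6,7}->{2,3,4}; Y {3,4,5,6}->{3,4,5}; X {3,5,7}->{5,7}
Constraint 3 (V + U = X) on D(V)={2,3,4,5,6,7} D(U)={2,3,4} D(X)={5,7}: V {2,3,4,5,6,7}->{2,3,4,5}
So after constraint 3: D(U) = {2,3,4}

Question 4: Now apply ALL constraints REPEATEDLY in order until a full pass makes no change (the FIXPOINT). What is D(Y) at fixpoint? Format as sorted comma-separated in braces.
Answer: {}

Derivation:
pass 0 (initial): D(Y)={3,4,5,6}
pass 1: U {2,3,4,5,6,7}->{2,3,4}; V {2,3,4,5,6,7}->{}; X {3,5,7}->{}; Y {3,4,5,6}->{}
pass 2: U {2,3,4}->{}
pass 3: no change
Fixpoint after 3 passes: D(Y) = {}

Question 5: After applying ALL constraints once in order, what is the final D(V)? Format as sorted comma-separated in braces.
Constraint 1 (U != V) on D(U)={2,3,4,5,6,7} D(V)={2,3,4,5,6,7}: no change
Constraint 2 (U + Y = X) on D(U)={2,3,4,5,6,7} D(Y)={3,4,5,6} D(X)={3,5,7}: U {2,3,4,5,6,7}->{2,3,4}; Y {3,4,5,6}->{3,4,5}; X {3,5,7}->{5,7}
Constraint 3 (V + U = X) on D(V)={2,3,4,5,6,7} D(U)={2,3,4} D(X)={5,7}: V {2,3,4,5,6,7}->{2,3,4,5}
Constraint 4 (X + Y = V) on D(X)={5,7} D(Y)={3,4,5} D(V)={2,3,4,5}: X {5,7}->{}; Y {3,4,5}->{}; V {2,3,4,5}->{}
So after all 4 constraints: D(V) = {}

Answer: {}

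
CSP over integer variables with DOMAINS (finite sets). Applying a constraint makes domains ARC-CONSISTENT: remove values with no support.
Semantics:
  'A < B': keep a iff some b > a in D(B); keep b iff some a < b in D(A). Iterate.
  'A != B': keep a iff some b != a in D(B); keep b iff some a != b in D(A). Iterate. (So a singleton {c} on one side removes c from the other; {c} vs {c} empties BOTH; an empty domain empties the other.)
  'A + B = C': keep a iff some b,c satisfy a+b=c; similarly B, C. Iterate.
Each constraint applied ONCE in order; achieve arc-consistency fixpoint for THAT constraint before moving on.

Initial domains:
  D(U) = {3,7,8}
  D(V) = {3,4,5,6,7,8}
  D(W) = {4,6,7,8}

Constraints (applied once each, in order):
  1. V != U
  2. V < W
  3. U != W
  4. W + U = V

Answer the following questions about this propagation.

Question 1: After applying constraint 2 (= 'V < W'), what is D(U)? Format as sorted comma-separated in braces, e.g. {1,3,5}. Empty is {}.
Answer: {3,7,8}

Derivation:
Constraint 1 (V != U) on D(V)={3,4,5,6,7,8} D(U)={3,7,8}: no change
Constraint 2 (V < W) on D(V)={3,4,5,6,7,8} D(W)={4,6,7,8}: V {3,4,5,6,7,8}->{3,4,5,6,7}
So after constraint 2: D(U) = {3,7,8}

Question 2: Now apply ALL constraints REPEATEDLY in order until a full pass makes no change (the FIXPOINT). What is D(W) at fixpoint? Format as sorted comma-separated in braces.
pass 0 (initial): D(W)={4,6,7,8}
pass 1: U {3,7,8}->{3}; V {3,4,5,6,7,8}->{7}; W {4,6,7,8}->{4}
pass 2: U {3}->{}; V {7}->{}; W {4}->{}
pass 3: no change
Fixpoint after 3 passes: D(W) = {}

Answer: {}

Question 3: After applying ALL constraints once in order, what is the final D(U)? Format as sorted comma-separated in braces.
Constraint 1 (V != U) on D(V)={3,4,5,6,7,8} D(U)={3,7,8}: no change
Constraint 2 (V < W) on D(V)={3,4,5,6,7,8} D(W)={4,6,7,8}: V {3,4,5,6,7,8}->{3,4,5,6,7}
Constraint 3 (U != W) on D(U)={3,7,8} D(W)={4,6,7,8}: no change
Constraint 4 (W + U = V) on D(W)={4,6,7,8} D(U)={3,7,8} D(V)={3,4,5,6,7}: W {4,6,7,8}->{4}; U {3,7,8}->{3}; V {3,4,5,6,7}->{7}
So after all 4 constraints: D(U) = {3}

Answer: {3}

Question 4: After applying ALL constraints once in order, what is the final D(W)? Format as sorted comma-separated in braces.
Answer: {4}

Derivation:
Constraint 1 (V != U) on D(V)={3,4,5,6,7,8} D(U)={3,7,8}: no change
Constraint 2 (V < W) on D(V)={3,4,5,6,7,8} D(W)={4,6,7,8}: V {3,4,5,6,7,8}->{3,4,5,6,7}
Constraint 3 (U != W) on D(U)={3,7,8} D(W)={4,6,7,8}: no change
Constraint 4 (W + U = V) on D(W)={4,6,7,8} D(U)={3,7,8} D(V)={3,4,5,6,7}: W {4,6,7,8}->{4}; U {3,7,8}->{3}; V {3,4,5,6,7}->{7}
So after all 4 constraints: D(W) = {4}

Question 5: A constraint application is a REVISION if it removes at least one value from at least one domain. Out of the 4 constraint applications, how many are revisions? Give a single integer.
Constraint 1 (V != U) on D(V)={3,4,5,6,7,8} D(U)={3,7,8}: no change => not a revision
Constraint 2 (V < W) on D(V)={3,4,5,6,7,8} D(W)={4,6,7,8}: V {3,4,5,6,7,8}->{3,4,5,6,7} => REVISION
Constraint 3 (U != W) on D(U)={3,7,8} D(W)={4,6,7,8}: no change => not a revision
Constraint 4 (W + U = V) on D(W)={4,6,7,8} D(U)={3,7,8} D(V)={3,4,5,6,7}: W {4,6,7,8}->{4}; U {3,7,8}->{3}; V {3,4,5,6,7}->{7} => REVISION
Total revisions = 2

Answer: 2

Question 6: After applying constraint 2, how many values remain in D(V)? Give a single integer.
Answer: 5

Derivation:
Constraint 1 (V != U) on D(V)={3,4,5,6,7,8} D(U)={3,7,8}: no change
Constraint 2 (V < W) on D(V)={3,4,5,6,7,8} D(W)={4,6,7,8}: V {3,4,5,6,7,8}->{3,4,5,6,7}
So after constraint 2: D(V)={3,4,5,6,7}, size = 5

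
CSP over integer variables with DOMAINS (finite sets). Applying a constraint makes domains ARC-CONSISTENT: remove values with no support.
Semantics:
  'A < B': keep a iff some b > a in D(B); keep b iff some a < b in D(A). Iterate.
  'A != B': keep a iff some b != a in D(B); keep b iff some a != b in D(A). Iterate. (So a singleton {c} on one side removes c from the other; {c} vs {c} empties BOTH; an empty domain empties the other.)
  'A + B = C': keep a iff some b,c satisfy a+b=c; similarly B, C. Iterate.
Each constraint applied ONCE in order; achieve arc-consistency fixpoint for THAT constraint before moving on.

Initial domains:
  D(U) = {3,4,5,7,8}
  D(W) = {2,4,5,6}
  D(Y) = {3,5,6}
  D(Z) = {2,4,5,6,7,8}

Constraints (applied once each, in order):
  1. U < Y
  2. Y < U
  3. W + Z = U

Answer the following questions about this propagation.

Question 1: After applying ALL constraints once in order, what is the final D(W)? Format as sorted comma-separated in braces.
Answer: {}

Derivation:
Constraint 1 (U < Y) on D(U)={3,4,5,7,8} D(Y)={3,5,6}: U {3,4,5,7,8}->{3,4,5}; Y {3,5,6}->{5,6}
Constraint 2 (Y < U) on D(Y)={5,6} D(U)={3,4,5}: Y {5,6}->{}; U {3,4,5}->{}
Constraint 3 (W + Z = U) on D(W)={2,4,5,6} D(Z)={2,4,5,6,7,8} D(U)={}: W {2,4,5,6}->{}; Z {2,4,5,6,7,8}->{}
So after all 3 constraints: D(W) = {}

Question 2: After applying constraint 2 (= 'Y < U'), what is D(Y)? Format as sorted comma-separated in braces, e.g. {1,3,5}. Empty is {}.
Constraint 1 (U < Y) on D(U)={3,4,5,7,8} D(Y)={3,5,6}: U {3,4,5,7,8}->{3,4,5}; Y {3,5,6}->{5,6}
Constraint 2 (Y < U) on D(Y)={5,6} D(U)={3,4,5}: Y {5,6}->{}; U {3,4,5}->{}
So after constraint 2: D(Y) = {}

Answer: {}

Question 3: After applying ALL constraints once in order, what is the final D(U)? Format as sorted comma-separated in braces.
Answer: {}

Derivation:
Constraint 1 (U < Y) on D(U)={3,4,5,7,8} D(Y)={3,5,6}: U {3,4,5,7,8}->{3,4,5}; Y {3,5,6}->{5,6}
Constraint 2 (Y < U) on D(Y)={5,6} D(U)={3,4,5}: Y {5,6}->{}; U {3,4,5}->{}
Constraint 3 (W + Z = U) on D(W)={2,4,5,6} D(Z)={2,4,5,6,7,8} D(U)={}: W {2,4,5,6}->{}; Z {2,4,5,6,7,8}->{}
So after all 3 constraints: D(U) = {}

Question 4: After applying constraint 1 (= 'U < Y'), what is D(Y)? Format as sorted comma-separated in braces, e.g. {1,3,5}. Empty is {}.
Constraint 1 (U < Y) on D(U)={3,4,5,7,8} D(Y)={3,5,6}: U {3,4,5,7,8}->{3,4,5}; Y {3,5,6}->{5,6}
So after constraint 1: D(Y) = {5,6}

Answer: {5,6}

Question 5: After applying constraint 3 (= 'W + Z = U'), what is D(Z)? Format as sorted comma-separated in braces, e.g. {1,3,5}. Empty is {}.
Answer: {}

Derivation:
Constraint 1 (U < Y) on D(U)={3,4,5,7,8} D(Y)={3,5,6}: U {3,4,5,7,8}->{3,4,5}; Y {3,5,6}->{5,6}
Constraint 2 (Y < U) on D(Y)={5,6} D(U)={3,4,5}: Y {5,6}->{}; U {3,4,5}->{}
Constraint 3 (W + Z = U) on D(W)={2,4,5,6} D(Z)={2,4,5,6,7,8} D(U)={}: W {2,4,5,6}->{}; Z {2,4,5,6,7,8}->{}
So after constraint 3: D(Z) = {}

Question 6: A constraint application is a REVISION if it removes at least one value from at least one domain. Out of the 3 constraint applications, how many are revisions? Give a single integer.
Answer: 3

Derivation:
Constraint 1 (U < Y) on D(U)={3,4,5,7,8} D(Y)={3,5,6}: U {3,4,5,7,8}->{3,4,5}; Y {3,5,6}->{5,6} => REVISION
Constraint 2 (Y < U) on D(Y)={5,6} D(U)={3,4,5}: Y {5,6}->{}; U {3,4,5}->{} => REVISION
Constraint 3 (W + Z = U) on D(W)={2,4,5,6} D(Z)={2,4,5,6,7,8} D(U)={}: W {2,4,5,6}->{}; Z {2,4,5,6,7,8}->{} => REVISION
Total revisions = 3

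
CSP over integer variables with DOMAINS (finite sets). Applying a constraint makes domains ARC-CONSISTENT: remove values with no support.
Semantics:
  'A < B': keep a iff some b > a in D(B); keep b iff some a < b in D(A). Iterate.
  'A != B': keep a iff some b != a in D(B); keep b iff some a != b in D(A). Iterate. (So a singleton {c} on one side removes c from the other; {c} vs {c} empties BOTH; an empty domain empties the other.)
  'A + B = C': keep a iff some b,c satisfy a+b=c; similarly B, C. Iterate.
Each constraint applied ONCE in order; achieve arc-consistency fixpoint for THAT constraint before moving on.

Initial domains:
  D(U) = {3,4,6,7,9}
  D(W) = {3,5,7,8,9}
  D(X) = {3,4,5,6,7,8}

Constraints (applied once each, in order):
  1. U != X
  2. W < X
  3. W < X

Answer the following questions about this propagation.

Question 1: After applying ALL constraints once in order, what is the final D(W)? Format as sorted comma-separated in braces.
Constraint 1 (U != X) on D(U)={3,4,6,7,9} D(X)={3,4,5,6,7,8}: no change
Constraint 2 (W < X) on D(W)={3,5,7,8,9} D(X)={3,4,5,6,7,8}: W {3,5,7,8,9}->{3,5,7}; X {3,4,5,6,7,8}->{4,5,6,7,8}
Constraint 3 (W < X) on D(W)={3,5,7} D(X)={4,5,6,7,8}: no change
So after all 3 constraints: D(W) = {3,5,7}

Answer: {3,5,7}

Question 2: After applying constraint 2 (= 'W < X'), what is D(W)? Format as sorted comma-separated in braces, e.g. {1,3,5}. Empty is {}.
Answer: {3,5,7}

Derivation:
Constraint 1 (U != X) on D(U)={3,4,6,7,9} D(X)={3,4,5,6,7,8}: no change
Constraint 2 (W < X) on D(W)={3,5,7,8,9} D(X)={3,4,5,6,7,8}: W {3,5,7,8,9}->{3,5,7}; X {3,4,5,6,7,8}->{4,5,6,7,8}
So after constraint 2: D(W) = {3,5,7}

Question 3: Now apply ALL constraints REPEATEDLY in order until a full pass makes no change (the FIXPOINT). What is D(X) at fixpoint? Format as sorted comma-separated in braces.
Answer: {4,5,6,7,8}

Derivation:
pass 0 (initial): D(X)={3,4,5,6,7,8}
pass 1: W {3,5,7,8,9}->{3,5,7}; X {3,4,5,6,7,8}->{4,5,6,7,8}
pass 2: no change
Fixpoint after 2 passes: D(X) = {4,5,6,7,8}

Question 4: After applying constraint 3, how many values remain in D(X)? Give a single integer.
Answer: 5

Derivation:
Constraint 1 (U != X) on D(U)={3,4,6,7,9} D(X)={3,4,5,6,7,8}: no change
Constraint 2 (W < X) on D(W)={3,5,7,8,9} D(X)={3,4,5,6,7,8}: W {3,5,7,8,9}->{3,5,7}; X {3,4,5,6,7,8}->{4,5,6,7,8}
Constraint 3 (W < X) on D(W)={3,5,7} D(X)={4,5,6,7,8}: no change
So after constraint 3: D(X)={4,5,6,7,8}, size = 5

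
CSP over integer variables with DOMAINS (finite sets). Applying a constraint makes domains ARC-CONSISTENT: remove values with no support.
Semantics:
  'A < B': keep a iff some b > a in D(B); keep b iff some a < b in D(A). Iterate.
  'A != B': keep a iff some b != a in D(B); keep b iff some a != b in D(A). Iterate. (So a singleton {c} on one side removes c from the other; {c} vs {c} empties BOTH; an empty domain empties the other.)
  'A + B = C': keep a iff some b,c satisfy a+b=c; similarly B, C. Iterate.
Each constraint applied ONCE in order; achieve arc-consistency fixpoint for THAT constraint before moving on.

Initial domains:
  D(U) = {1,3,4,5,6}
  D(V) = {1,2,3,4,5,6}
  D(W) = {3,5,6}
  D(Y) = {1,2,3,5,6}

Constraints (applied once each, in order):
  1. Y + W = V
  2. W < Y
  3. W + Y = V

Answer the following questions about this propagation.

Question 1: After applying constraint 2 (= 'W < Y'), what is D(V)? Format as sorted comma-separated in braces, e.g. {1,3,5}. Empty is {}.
Constraint 1 (Y + W = V) on D(Y)={1,2,3,5,6} D(W)={3,5,6} D(V)={1,2,3,4,5,6}: Y {1,2,3,5,6}->{1,2,3}; W {3,5,6}->{3,5}; V {1,2,3,4,5,6}->{4,5,6}
Constraint 2 (W < Y) on D(W)={3,5} D(Y)={1,2,3}: W {3,5}->{}; Y {1,2,3}->{}
So after constraint 2: D(V) = {4,5,6}

Answer: {4,5,6}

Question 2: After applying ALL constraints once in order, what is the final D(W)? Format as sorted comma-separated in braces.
Constraint 1 (Y + W = V) on D(Y)={1,2,3,5,6} D(W)={3,5,6} D(V)={1,2,3,4,5,6}: Y {1,2,3,5,6}->{1,2,3}; W {3,5,6}->{3,5}; V {1,2,3,4,5,6}->{4,5,6}
Constraint 2 (W < Y) on D(W)={3,5} D(Y)={1,2,3}: W {3,5}->{}; Y {1,2,3}->{}
Constraint 3 (W + Y = V) on D(W)={} D(Y)={} D(V)={4,5,6}: V {4,5,6}->{}
So after all 3 constraints: D(W) = {}

Answer: {}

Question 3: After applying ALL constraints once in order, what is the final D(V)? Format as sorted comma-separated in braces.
Answer: {}

Derivation:
Constraint 1 (Y + W = V) on D(Y)={1,2,3,5,6} D(W)={3,5,6} D(V)={1,2,3,4,5,6}: Y {1,2,3,5,6}->{1,2,3}; W {3,5,6}->{3,5}; V {1,2,3,4,5,6}->{4,5,6}
Constraint 2 (W < Y) on D(W)={3,5} D(Y)={1,2,3}: W {3,5}->{}; Y {1,2,3}->{}
Constraint 3 (W + Y = V) on D(W)={} D(Y)={} D(V)={4,5,6}: V {4,5,6}->{}
So after all 3 constraints: D(V) = {}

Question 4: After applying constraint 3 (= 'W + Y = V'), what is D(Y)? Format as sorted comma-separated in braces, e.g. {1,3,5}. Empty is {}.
Answer: {}

Derivation:
Constraint 1 (Y + W = V) on D(Y)={1,2,3,5,6} D(W)={3,5,6} D(V)={1,2,3,4,5,6}: Y {1,2,3,5,6}->{1,2,3}; W {3,5,6}->{3,5}; V {1,2,3,4,5,6}->{4,5,6}
Constraint 2 (W < Y) on D(W)={3,5} D(Y)={1,2,3}: W {3,5}->{}; Y {1,2,3}->{}
Constraint 3 (W + Y = V) on D(W)={} D(Y)={} D(V)={4,5,6}: V {4,5,6}->{}
So after constraint 3: D(Y) = {}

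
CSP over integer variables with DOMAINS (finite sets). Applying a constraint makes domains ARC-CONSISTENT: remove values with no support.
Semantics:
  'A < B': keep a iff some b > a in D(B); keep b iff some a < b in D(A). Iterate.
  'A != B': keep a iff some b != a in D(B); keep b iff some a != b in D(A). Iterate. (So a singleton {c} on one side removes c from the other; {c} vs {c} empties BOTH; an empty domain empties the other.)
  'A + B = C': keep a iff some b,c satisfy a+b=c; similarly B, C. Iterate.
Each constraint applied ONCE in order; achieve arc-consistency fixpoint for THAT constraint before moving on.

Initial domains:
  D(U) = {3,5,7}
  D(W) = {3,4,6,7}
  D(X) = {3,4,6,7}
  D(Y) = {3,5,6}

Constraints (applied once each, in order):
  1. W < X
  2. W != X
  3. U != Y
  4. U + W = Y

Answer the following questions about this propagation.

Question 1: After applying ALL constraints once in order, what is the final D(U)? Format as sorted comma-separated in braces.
Constraint 1 (W < X) on D(W)={3,4,6,7} D(X)={3,4,6,7}: W {3,4,6,7}->{3,4,6}; X {3,4,6,7}->{4,6,7}
Constraint 2 (W != X) on D(W)={3,4,6} D(X)={4,6,7}: no change
Constraint 3 (U != Y) on D(U)={3,5,7} D(Y)={3,5,6}: no change
Constraint 4 (U + W = Y) on D(U)={3,5,7} D(W)={3,4,6} D(Y)={3,5,6}: U {3,5,7}->{3}; W {3,4,6}->{3}; Y {3,5,6}->{6}
So after all 4 constraints: D(U) = {3}

Answer: {3}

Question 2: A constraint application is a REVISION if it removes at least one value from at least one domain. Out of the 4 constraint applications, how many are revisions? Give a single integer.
Constraint 1 (W < X) on D(W)={3,4,6,7} D(X)={3,4,6,7}: W {3,4,6,7}->{3,4,6}; X {3,4,6,7}->{4,6,7} => REVISION
Constraint 2 (W != X) on D(W)={3,4,6} D(X)={4,6,7}: no change => not a revision
Constraint 3 (U != Y) on D(U)={3,5,7} D(Y)={3,5,6}: no change => not a revision
Constraint 4 (U + W = Y) on D(U)={3,5,7} D(W)={3,4,6} D(Y)={3,5,6}: U {3,5,7}->{3}; W {3,4,6}->{3}; Y {3,5,6}->{6} => REVISION
Total revisions = 2

Answer: 2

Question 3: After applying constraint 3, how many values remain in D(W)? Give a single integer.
Answer: 3

Derivation:
Constraint 1 (W < X) on D(W)={3,4,6,7} D(X)={3,4,6,7}: W {3,4,6,7}->{3,4,6}; X {3,4,6,7}->{4,6,7}
Constraint 2 (W != X) on D(W)={3,4,6} D(X)={4,6,7}: no change
Constraint 3 (U != Y) on D(U)={3,5,7} D(Y)={3,5,6}: no change
So after constraint 3: D(W)={3,4,6}, size = 3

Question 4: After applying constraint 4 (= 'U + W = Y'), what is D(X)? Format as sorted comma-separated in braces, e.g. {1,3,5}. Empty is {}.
Constraint 1 (W < X) on D(W)={3,4,6,7} D(X)={3,4,6,7}: W {3,4,6,7}->{3,4,6}; X {3,4,6,7}->{4,6,7}
Constraint 2 (W != X) on D(W)={3,4,6} D(X)={4,6,7}: no change
Constraint 3 (U != Y) on D(U)={3,5,7} D(Y)={3,5,6}: no change
Constraint 4 (U + W = Y) on D(U)={3,5,7} D(W)={3,4,6} D(Y)={3,5,6}: U {3,5,7}->{3}; W {3,4,6}->{3}; Y {3,5,6}->{6}
So after constraint 4: D(X) = {4,6,7}

Answer: {4,6,7}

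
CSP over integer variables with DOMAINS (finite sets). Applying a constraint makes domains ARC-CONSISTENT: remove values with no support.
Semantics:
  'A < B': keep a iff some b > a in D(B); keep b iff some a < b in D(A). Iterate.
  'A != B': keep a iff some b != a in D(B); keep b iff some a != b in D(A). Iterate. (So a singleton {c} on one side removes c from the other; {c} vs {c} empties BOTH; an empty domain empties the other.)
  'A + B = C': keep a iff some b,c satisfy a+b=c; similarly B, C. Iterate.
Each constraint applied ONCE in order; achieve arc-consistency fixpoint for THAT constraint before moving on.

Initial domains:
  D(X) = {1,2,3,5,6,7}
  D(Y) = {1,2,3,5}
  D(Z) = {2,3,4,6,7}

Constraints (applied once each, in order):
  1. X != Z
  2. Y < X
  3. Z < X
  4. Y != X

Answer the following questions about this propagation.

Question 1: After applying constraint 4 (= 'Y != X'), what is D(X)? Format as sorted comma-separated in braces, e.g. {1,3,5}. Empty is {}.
Constraint 1 (X != Z) on D(X)={1,2,3,5,6,7} D(Z)={2,3,4,6,7}: no change
Constraint 2 (Y < X) on D(Y)={1,2,3,5} D(X)={1,2,3,5,6,7}: X {1,2,3,5,6,7}->{2,3,5,6,7}
Constraint 3 (Z < X) on D(Z)={2,3,4,6,7} D(X)={2,3,5,6,7}: Z {2,3,4,6,7}->{2,3,4,6}; X {2,3,5,6,7}->{3,5,6,7}
Constraint 4 (Y != X) on D(Y)={1,2,3,5} D(X)={3,5,6,7}: no change
So after constraint 4: D(X) = {3,5,6,7}

Answer: {3,5,6,7}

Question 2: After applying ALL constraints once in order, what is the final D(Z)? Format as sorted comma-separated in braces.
Answer: {2,3,4,6}

Derivation:
Constraint 1 (X != Z) on D(X)={1,2,3,5,6,7} D(Z)={2,3,4,6,7}: no change
Constraint 2 (Y < X) on D(Y)={1,2,3,5} D(X)={1,2,3,5,6,7}: X {1,2,3,5,6,7}->{2,3,5,6,7}
Constraint 3 (Z < X) on D(Z)={2,3,4,6,7} D(X)={2,3,5,6,7}: Z {2,3,4,6,7}->{2,3,4,6}; X {2,3,5,6,7}->{3,5,6,7}
Constraint 4 (Y != X) on D(Y)={1,2,3,5} D(X)={3,5,6,7}: no change
So after all 4 constraints: D(Z) = {2,3,4,6}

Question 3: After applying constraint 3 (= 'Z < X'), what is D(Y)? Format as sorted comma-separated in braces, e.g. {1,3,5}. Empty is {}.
Answer: {1,2,3,5}

Derivation:
Constraint 1 (X != Z) on D(X)={1,2,3,5,6,7} D(Z)={2,3,4,6,7}: no change
Constraint 2 (Y < X) on D(Y)={1,2,3,5} D(X)={1,2,3,5,6,7}: X {1,2,3,5,6,7}->{2,3,5,6,7}
Constraint 3 (Z < X) on D(Z)={2,3,4,6,7} D(X)={2,3,5,6,7}: Z {2,3,4,6,7}->{2,3,4,6}; X {2,3,5,6,7}->{3,5,6,7}
So after constraint 3: D(Y) = {1,2,3,5}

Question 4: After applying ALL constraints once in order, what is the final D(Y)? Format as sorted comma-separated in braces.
Constraint 1 (X != Z) on D(X)={1,2,3,5,6,7} D(Z)={2,3,4,6,7}: no change
Constraint 2 (Y < X) on D(Y)={1,2,3,5} D(X)={1,2,3,5,6,7}: X {1,2,3,5,6,7}->{2,3,5,6,7}
Constraint 3 (Z < X) on D(Z)={2,3,4,6,7} D(X)={2,3,5,6,7}: Z {2,3,4,6,7}->{2,3,4,6}; X {2,3,5,6,7}->{3,5,6,7}
Constraint 4 (Y != X) on D(Y)={1,2,3,5} D(X)={3,5,6,7}: no change
So after all 4 constraints: D(Y) = {1,2,3,5}

Answer: {1,2,3,5}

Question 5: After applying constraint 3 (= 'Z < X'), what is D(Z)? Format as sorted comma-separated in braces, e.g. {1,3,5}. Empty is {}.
Constraint 1 (X != Z) on D(X)={1,2,3,5,6,7} D(Z)={2,3,4,6,7}: no change
Constraint 2 (Y < X) on D(Y)={1,2,3,5} D(X)={1,2,3,5,6,7}: X {1,2,3,5,6,7}->{2,3,5,6,7}
Constraint 3 (Z < X) on D(Z)={2,3,4,6,7} D(X)={2,3,5,6,7}: Z {2,3,4,6,7}->{2,3,4,6}; X {2,3,5,6,7}->{3,5,6,7}
So after constraint 3: D(Z) = {2,3,4,6}

Answer: {2,3,4,6}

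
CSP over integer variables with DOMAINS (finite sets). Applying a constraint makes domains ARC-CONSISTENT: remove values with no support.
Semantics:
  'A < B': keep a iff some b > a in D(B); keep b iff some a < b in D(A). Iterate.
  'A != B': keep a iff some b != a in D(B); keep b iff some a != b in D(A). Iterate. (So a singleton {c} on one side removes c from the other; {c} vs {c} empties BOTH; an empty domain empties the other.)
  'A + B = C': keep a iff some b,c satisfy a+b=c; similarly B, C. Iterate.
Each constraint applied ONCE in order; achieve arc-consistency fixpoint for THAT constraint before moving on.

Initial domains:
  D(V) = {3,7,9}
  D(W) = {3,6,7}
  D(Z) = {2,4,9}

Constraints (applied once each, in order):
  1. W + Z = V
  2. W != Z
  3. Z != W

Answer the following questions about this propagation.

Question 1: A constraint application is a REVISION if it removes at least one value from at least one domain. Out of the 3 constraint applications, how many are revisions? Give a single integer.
Constraint 1 (W + Z = V) on D(W)={3,6,7} D(Z)={2,4,9} D(V)={3,7,9}: W {3,6,7}->{3,7}; Z {2,4,9}->{2,4}; V {3,7,9}->{7,9} => REVISION
Constraint 2 (W != Z) on D(W)={3,7} D(Z)={2,4}: no change => not a revision
Constraint 3 (Z != W) on D(Z)={2,4} D(W)={3,7}: no change => not a revision
Total revisions = 1

Answer: 1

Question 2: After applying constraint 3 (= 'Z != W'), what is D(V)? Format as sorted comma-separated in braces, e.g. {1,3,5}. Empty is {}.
Answer: {7,9}

Derivation:
Constraint 1 (W + Z = V) on D(W)={3,6,7} D(Z)={2,4,9} D(V)={3,7,9}: W {3,6,7}->{3,7}; Z {2,4,9}->{2,4}; V {3,7,9}->{7,9}
Constraint 2 (W != Z) on D(W)={3,7} D(Z)={2,4}: no change
Constraint 3 (Z != W) on D(Z)={2,4} D(W)={3,7}: no change
So after constraint 3: D(V) = {7,9}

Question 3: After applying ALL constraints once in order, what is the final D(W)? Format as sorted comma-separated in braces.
Constraint 1 (W + Z = V) on D(W)={3,6,7} D(Z)={2,4,9} D(V)={3,7,9}: W {3,6,7}->{3,7}; Z {2,4,9}->{2,4}; V {3,7,9}->{7,9}
Constraint 2 (W != Z) on D(W)={3,7} D(Z)={2,4}: no change
Constraint 3 (Z != W) on D(Z)={2,4} D(W)={3,7}: no change
So after all 3 constraints: D(W) = {3,7}

Answer: {3,7}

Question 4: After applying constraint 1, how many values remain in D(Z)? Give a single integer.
Constraint 1 (W + Z = V) on D(W)={3,6,7} D(Z)={2,4,9} D(V)={3,7,9}: W {3,6,7}->{3,7}; Z {2,4,9}->{2,4}; V {3,7,9}->{7,9}
So after constraint 1: D(Z)={2,4}, size = 2

Answer: 2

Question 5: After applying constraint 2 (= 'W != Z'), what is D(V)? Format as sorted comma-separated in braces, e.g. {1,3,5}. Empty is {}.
Constraint 1 (W + Z = V) on D(W)={3,6,7} D(Z)={2,4,9} D(V)={3,7,9}: W {3,6,7}->{3,7}; Z {2,4,9}->{2,4}; V {3,7,9}->{7,9}
Constraint 2 (W != Z) on D(W)={3,7} D(Z)={2,4}: no change
So after constraint 2: D(V) = {7,9}

Answer: {7,9}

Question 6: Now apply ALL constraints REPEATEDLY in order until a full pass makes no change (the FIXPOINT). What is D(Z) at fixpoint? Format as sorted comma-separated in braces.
pass 0 (initial): D(Z)={2,4,9}
pass 1: V {3,7,9}->{7,9}; W {3,6,7}->{3,7}; Z {2,4,9}->{2,4}
pass 2: no change
Fixpoint after 2 passes: D(Z) = {2,4}

Answer: {2,4}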